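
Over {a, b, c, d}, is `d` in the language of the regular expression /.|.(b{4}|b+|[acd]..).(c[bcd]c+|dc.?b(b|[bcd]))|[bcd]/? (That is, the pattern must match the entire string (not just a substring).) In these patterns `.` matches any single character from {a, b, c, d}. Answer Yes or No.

Yes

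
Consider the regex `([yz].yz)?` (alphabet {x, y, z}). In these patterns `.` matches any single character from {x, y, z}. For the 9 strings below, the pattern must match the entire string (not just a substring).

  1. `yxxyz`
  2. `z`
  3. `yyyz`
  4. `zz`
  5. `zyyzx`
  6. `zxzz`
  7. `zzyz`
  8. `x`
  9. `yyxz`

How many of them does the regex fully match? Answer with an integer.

2

1 → no match
2 → no match
3 → match
4 → no match
5 → no match
6 → no match
7 → match
8 → no match
9 → no match
Total matched: 2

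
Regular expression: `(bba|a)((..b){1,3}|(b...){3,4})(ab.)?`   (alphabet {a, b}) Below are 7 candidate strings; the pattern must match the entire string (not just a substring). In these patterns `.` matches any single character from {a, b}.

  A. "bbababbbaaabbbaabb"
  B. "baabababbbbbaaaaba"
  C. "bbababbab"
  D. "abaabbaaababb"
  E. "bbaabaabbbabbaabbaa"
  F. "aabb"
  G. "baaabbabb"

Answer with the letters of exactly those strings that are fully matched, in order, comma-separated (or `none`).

A, C, D, F

A → match
B → no match
C → match
D → match
E → no match
F → match
G → no match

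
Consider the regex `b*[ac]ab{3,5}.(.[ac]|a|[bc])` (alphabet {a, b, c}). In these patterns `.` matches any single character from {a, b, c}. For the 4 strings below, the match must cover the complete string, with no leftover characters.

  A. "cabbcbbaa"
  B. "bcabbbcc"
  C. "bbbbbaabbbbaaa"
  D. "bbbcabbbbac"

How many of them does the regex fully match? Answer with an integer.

A. "cabbcbbaa" → no match
B. "bcabbbcc" → match
C → match
D. "bbbcabbbbac" → match
Total matched: 3

3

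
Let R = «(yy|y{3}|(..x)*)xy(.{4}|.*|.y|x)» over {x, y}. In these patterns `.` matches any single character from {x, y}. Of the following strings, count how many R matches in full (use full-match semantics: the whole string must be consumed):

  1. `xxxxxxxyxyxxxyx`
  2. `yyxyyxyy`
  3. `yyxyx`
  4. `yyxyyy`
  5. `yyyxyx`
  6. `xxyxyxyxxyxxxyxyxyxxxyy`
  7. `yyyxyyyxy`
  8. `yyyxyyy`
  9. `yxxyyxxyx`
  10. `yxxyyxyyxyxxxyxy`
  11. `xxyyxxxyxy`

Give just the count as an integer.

9

1 → match
2 → match
3 → match
4 → match
5 → match
6 → no match
7 → match
8 → match
9 → match
10 → match
11 → no match
Total matched: 9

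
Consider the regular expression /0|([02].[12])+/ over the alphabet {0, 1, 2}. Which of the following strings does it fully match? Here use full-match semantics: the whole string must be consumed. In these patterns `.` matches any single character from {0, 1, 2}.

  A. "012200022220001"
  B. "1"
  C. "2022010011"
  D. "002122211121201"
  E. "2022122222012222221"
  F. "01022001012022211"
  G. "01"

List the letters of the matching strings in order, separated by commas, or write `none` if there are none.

none

A → no match
B → no match
C → no match
D → no match
E → no match
F → no match
G → no match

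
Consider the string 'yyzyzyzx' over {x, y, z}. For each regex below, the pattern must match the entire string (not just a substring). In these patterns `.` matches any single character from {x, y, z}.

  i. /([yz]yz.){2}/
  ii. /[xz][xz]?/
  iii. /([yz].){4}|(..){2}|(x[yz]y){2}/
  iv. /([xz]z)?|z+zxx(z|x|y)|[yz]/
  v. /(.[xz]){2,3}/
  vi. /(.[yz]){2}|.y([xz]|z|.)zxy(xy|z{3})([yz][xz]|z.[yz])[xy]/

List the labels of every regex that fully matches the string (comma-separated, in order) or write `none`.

i, iii

i → match
ii → no match
iii → match
iv → no match
v → no match
vi → no match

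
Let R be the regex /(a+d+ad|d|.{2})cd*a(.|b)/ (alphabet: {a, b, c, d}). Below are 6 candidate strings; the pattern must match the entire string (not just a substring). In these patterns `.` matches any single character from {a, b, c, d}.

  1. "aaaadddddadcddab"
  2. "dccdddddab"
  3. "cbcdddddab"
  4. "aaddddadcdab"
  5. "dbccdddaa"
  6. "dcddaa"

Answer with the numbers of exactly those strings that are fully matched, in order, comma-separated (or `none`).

1, 2, 3, 4, 6

1 → match
2 → match
3 → match
4 → match
5 → no match
6 → match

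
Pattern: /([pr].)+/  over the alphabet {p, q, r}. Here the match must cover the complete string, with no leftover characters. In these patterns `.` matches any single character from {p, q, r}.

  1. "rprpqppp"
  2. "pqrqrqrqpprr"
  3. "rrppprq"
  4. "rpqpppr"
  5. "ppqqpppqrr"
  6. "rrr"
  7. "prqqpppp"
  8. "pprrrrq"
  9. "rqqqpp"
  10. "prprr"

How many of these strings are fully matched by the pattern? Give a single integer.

1

1. "rprpqppp" → no match
2. "pqrqrqrqpprr" → match
3. "rrppprq" → no match
4. "rpqpppr" → no match
5. "ppqqpppqrr" → no match
6. "rrr" → no match
7. "prqqpppp" → no match
8. "pprrrrq" → no match
9. "rqqqpp" → no match
10. "prprr" → no match
Total matched: 1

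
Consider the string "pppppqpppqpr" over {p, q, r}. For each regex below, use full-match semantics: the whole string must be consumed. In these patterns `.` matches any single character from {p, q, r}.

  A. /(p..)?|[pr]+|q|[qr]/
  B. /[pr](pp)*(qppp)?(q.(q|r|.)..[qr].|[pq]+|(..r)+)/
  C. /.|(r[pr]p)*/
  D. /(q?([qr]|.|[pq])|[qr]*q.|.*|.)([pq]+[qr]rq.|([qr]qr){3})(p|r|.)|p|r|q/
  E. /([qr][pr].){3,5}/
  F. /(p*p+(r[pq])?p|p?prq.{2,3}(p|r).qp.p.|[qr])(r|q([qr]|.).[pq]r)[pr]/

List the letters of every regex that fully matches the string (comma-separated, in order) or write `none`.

B

A → no match
B → match
C → no match
D → no match
E → no match
F → no match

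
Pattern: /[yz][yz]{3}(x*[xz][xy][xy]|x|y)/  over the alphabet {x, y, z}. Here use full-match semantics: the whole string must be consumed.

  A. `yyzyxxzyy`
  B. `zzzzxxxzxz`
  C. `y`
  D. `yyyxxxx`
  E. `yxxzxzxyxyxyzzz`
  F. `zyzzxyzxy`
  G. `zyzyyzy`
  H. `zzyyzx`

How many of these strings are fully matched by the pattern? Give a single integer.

1

A → match
B → no match
C → no match
D → no match
E → no match
F → no match
G → no match
H → no match
Total matched: 1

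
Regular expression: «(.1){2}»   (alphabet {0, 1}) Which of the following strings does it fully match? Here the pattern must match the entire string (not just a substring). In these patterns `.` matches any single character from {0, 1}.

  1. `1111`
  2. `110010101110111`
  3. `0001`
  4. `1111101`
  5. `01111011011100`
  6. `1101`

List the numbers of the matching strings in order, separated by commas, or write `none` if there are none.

1 → match
2 → no match
3 → no match
4 → no match
5 → no match — must end with `1`
6 → match

1, 6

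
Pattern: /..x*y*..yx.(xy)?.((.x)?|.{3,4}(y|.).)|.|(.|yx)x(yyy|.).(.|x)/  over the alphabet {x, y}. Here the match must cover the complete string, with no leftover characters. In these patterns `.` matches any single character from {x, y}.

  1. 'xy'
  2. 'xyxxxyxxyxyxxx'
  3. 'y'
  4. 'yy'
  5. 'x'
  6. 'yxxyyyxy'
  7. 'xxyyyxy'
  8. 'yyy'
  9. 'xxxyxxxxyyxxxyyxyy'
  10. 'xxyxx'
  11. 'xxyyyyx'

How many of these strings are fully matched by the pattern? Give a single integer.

1 → no match
2 → match
3 → match
4 → no match
5 → match
6 → match
7 → match
8 → no match
9 → no match
10 → match
11 → match
Total matched: 7

7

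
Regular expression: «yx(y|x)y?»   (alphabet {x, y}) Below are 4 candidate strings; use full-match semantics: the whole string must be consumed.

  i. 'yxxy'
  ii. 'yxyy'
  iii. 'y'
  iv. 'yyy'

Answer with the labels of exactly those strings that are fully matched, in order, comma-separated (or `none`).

i, ii

i → match
ii → match
iii → no match — must start with 'yx'
iv → no match — must start with 'yx'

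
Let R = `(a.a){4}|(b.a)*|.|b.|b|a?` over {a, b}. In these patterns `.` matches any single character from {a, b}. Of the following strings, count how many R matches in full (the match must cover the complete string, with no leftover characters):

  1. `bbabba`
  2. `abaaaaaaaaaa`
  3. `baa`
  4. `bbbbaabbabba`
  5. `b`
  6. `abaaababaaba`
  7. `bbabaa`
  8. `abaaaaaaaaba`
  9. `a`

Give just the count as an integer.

1 → match
2 → match
3 → match
4 → no match
5 → match
6 → no match
7 → match
8 → match
9 → match
Total matched: 7

7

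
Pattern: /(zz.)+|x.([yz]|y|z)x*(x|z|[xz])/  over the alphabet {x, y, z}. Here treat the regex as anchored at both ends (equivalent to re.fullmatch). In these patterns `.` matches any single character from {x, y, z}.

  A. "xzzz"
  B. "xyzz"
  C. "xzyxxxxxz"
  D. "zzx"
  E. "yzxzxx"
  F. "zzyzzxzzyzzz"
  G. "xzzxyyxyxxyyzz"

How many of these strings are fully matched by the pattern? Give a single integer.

5

A. "xzzz" → match
B. "xyzz" → match
C. "xzyxxxxxz" → match
D. "zzx" → match
E. "yzxzxx" → no match
F. "zzyzzxzzyzzz" → match
G → no match
Total matched: 5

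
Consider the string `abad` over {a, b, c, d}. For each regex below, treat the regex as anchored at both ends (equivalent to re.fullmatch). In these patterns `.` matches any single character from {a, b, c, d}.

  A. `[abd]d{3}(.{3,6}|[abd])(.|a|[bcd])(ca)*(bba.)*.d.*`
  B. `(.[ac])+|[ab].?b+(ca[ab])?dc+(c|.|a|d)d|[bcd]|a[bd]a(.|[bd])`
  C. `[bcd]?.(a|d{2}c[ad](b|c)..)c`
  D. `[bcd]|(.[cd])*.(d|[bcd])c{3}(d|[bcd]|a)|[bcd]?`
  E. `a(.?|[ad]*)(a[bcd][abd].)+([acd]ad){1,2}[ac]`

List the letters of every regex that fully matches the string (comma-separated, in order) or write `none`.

A → no match
B → match
C → no match — must end with `c`
D → no match
E → no match

B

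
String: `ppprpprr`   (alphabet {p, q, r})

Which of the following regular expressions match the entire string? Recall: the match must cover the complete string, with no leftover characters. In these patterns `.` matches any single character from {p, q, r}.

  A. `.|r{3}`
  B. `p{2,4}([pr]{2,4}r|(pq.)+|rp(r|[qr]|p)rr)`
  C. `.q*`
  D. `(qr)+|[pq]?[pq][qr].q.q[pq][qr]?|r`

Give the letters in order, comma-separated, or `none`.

B

A → no match
B → match
C → no match
D → no match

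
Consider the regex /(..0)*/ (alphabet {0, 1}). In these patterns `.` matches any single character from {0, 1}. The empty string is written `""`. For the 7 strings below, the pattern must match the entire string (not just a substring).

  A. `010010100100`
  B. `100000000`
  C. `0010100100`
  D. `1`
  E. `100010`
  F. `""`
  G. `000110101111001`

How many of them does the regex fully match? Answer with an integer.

4

A. `010010100100` → match
B. `100000000` → match
C. `0010100100` → no match
D. `1` → no match
E. `100010` → match
F. `""` → match
G → no match
Total matched: 4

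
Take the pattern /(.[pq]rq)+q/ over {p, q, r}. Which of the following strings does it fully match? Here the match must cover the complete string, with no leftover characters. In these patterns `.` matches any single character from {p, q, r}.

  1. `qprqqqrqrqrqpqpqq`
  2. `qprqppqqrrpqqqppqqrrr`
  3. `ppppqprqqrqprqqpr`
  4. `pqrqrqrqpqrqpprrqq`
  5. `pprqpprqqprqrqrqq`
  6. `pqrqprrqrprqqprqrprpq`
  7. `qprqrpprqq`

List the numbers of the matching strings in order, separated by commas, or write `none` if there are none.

1 → no match — must end with `rqq`
2 → no match — must end with `rqq`
3 → no match — must end with `rqq`
4 → no match
5 → match
6 → no match — must end with `rqq`
7 → no match

5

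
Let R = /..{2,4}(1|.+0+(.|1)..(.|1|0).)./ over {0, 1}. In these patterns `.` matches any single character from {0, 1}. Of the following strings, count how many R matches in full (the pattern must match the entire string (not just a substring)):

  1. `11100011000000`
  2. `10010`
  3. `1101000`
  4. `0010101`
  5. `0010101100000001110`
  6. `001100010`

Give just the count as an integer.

2

1 → no match
2 → match
3 → no match
4 → no match
5 → match
6 → no match
Total matched: 2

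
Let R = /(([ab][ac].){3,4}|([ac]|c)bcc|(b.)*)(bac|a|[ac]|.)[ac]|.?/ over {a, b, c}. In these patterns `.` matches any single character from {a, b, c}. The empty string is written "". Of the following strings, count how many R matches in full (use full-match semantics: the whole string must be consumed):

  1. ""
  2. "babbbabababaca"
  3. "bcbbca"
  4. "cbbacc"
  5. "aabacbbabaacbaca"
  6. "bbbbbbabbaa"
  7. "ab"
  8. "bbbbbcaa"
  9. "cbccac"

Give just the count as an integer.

1 → match
2 → match
3 → match
4 → no match
5 → match
6 → no match
7 → no match
8 → match
9 → match
Total matched: 6

6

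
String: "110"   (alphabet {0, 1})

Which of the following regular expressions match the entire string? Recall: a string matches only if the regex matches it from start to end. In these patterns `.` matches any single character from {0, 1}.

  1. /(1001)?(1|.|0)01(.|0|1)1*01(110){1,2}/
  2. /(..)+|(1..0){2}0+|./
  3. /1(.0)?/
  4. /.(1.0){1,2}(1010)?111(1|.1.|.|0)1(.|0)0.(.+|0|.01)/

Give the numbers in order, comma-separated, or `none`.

1 → no match
2 → no match
3 → match
4 → no match

3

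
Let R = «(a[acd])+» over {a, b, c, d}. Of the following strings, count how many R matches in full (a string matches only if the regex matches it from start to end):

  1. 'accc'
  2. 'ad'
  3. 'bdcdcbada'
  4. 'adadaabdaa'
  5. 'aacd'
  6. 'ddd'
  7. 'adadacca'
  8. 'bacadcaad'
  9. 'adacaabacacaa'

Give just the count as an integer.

1 → no match
2 → match
3 → no match — must start with 'a'
4 → no match
5 → no match
6 → no match — must start with 'a'
7 → no match
8 → no match — must start with 'a'
9 → no match
Total matched: 1

1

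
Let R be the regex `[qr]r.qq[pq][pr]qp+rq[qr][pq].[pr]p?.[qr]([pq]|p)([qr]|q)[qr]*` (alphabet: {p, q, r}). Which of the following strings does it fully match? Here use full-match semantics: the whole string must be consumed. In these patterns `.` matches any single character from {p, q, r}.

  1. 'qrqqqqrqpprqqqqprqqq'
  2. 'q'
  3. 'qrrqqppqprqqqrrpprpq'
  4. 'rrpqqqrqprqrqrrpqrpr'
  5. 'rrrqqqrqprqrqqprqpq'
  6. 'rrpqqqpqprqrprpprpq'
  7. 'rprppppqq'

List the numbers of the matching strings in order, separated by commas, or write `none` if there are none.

1 → match
2 → no match
3 → match
4 → match
5 → match
6 → match
7 → no match

1, 3, 4, 5, 6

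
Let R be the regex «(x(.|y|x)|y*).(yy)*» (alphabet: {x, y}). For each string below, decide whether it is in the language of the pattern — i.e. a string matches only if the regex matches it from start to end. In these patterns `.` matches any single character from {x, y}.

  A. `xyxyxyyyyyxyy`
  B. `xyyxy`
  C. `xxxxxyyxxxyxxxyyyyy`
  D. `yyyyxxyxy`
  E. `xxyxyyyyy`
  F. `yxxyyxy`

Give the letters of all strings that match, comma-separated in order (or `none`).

none

A → no match
B → no match
C → no match
D → no match
E → no match
F → no match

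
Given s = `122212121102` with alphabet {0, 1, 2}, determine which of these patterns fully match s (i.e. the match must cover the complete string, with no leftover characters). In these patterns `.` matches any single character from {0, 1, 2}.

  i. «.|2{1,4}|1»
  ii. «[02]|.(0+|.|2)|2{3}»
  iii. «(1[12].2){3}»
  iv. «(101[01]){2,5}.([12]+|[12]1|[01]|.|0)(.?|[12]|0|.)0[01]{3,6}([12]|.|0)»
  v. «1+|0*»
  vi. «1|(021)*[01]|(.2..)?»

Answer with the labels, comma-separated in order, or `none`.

i → no match
ii → no match
iii → match
iv → no match — must start with `101`
v → no match
vi → no match

iii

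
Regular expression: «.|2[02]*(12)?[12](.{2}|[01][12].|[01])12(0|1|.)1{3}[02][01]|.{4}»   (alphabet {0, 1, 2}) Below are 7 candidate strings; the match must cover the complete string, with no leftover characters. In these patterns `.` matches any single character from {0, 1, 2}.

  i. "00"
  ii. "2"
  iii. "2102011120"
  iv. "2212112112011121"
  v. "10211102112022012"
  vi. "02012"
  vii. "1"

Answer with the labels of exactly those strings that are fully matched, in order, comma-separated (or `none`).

i → no match
ii → match
iii → no match
iv → match
v → no match
vi → no match
vii → match

ii, iv, vii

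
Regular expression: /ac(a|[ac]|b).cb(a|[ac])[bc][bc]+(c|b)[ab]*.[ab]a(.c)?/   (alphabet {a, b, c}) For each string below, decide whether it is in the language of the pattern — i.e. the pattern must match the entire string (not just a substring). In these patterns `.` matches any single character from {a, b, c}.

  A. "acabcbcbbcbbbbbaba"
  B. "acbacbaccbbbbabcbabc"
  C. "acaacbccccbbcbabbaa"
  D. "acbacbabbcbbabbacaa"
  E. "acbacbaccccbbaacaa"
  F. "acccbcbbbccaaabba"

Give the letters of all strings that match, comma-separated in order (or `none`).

A, B, C, D, E

A → match
B → match
C → match
D → match
E → match
F → no match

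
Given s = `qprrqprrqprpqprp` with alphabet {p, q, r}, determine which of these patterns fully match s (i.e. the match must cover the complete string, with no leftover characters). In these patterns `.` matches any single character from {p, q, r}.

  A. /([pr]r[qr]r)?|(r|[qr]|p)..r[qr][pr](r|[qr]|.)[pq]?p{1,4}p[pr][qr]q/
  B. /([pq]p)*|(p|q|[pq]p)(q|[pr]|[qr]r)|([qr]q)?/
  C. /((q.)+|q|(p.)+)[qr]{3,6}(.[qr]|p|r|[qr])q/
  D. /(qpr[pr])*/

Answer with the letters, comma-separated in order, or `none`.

A → no match
B → no match
C → no match — must end with `q`
D → match

D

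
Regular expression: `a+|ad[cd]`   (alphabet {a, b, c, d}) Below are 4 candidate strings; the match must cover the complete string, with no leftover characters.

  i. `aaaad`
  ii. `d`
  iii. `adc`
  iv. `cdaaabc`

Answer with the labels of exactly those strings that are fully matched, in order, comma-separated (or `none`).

iii

i → no match
ii → no match
iii → match
iv → no match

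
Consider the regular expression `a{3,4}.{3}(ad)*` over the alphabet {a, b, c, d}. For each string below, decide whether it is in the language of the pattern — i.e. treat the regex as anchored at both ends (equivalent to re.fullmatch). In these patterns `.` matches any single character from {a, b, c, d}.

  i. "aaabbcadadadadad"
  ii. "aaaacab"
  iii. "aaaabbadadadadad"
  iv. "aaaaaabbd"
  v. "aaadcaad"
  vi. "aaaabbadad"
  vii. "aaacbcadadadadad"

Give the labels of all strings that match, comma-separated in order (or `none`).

i, ii, iii, v, vi, vii

i → match
ii → match
iii → match
iv → no match
v → match
vi → match
vii → match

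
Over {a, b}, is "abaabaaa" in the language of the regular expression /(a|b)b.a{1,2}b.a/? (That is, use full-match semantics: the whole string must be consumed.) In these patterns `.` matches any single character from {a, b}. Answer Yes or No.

No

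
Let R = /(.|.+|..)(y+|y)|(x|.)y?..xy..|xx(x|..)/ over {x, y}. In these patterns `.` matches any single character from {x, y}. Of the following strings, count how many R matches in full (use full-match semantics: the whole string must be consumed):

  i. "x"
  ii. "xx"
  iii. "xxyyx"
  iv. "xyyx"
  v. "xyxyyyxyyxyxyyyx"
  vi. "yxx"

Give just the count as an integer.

0

i → no match
ii → no match
iii → no match
iv → no match
v → no match
vi → no match
Total matched: 0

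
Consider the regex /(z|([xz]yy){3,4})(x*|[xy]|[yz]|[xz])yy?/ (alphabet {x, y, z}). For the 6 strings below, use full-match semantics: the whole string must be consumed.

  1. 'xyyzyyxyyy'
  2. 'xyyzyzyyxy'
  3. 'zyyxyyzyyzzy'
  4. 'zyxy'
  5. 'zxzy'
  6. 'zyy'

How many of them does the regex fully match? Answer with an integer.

1. 'xyyzyyxyyy' → match
2. 'xyyzyzyyxy' → no match
3. 'zyyxyyzyyzzy' → no match
4. 'zyxy' → no match
5. 'zxzy' → no match
6. 'zyy' → match
Total matched: 2

2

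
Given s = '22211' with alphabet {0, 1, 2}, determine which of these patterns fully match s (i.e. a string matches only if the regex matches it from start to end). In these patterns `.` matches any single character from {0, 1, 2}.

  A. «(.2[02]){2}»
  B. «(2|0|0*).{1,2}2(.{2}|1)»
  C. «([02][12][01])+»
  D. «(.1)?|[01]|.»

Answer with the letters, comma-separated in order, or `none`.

B

A → no match
B → match
C → no match
D → no match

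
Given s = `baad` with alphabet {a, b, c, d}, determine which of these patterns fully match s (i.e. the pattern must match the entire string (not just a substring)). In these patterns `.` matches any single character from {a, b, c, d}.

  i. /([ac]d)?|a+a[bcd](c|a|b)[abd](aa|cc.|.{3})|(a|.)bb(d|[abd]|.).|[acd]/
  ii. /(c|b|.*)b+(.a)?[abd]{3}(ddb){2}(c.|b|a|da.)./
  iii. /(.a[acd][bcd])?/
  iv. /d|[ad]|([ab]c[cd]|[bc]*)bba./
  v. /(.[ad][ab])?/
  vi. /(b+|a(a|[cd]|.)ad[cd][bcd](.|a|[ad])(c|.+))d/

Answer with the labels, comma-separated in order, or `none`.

i → no match
ii → no match
iii → match
iv → no match
v → no match
vi → no match

iii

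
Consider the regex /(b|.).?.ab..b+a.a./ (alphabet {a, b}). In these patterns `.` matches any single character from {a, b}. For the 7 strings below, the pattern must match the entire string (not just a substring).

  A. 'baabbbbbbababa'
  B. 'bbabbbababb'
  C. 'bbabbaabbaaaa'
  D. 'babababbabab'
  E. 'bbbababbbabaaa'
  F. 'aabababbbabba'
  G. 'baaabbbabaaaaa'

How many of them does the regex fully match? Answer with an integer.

A → no match
B → no match
C → no match
D → match
E → no match
F → no match
G → no match
Total matched: 1

1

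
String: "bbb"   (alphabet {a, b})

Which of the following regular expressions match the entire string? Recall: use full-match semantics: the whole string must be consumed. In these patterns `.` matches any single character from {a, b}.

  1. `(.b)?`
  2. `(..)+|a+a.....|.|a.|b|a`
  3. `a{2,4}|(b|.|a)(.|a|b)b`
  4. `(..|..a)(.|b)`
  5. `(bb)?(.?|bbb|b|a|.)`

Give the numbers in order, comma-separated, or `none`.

1 → no match
2 → no match
3 → match
4 → match
5 → match

3, 4, 5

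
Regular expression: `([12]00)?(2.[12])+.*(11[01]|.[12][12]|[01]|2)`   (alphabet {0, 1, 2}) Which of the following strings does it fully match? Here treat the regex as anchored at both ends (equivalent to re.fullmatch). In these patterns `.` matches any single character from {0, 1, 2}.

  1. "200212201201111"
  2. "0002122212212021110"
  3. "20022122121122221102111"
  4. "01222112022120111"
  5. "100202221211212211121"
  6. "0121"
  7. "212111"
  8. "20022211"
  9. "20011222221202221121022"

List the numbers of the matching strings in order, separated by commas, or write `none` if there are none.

1 → match
2 → no match
3 → match
4 → no match
5 → match
6 → no match
7 → match
8 → match
9 → no match

1, 3, 5, 7, 8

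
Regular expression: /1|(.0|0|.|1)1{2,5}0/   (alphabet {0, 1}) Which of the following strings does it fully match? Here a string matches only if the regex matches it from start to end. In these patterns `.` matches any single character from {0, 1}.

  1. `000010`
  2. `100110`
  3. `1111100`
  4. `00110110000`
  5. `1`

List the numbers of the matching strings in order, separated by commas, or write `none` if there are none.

1. `000010` → no match
2. `100110` → no match
3. `1111100` → no match
4. `00110110000` → no match
5. `1` → match

5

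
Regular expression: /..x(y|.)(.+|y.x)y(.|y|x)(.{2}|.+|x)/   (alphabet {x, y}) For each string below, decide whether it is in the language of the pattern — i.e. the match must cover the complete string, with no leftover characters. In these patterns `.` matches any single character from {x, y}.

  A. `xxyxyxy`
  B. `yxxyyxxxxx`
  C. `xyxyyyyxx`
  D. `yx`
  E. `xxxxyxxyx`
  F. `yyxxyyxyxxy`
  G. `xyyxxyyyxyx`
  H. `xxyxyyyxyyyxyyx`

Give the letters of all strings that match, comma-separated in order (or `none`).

C, F

A. `xxyxyxy` → no match
B. `yxxyyxxxxx` → no match
C. `xyxyyyyxx` → match
D. `yx` → no match
E. `xxxxyxxyx` → no match
F. `yyxxyyxyxxy` → match
G. `xyyxxyyyxyx` → no match
H → no match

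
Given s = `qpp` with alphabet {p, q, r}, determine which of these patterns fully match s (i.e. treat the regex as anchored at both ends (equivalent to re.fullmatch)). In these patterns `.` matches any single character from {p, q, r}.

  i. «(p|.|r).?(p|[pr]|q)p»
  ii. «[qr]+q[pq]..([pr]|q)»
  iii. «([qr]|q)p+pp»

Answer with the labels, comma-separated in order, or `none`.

i

i → match
ii → no match
iii → no match — must end with `ppp`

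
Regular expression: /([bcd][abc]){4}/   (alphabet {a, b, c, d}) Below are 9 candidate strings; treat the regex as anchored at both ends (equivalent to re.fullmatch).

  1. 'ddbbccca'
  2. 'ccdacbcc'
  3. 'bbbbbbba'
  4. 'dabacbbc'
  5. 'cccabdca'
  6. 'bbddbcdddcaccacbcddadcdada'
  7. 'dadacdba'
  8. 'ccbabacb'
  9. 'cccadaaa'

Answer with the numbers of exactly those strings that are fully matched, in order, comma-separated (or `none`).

2, 3, 4, 8

1 → no match
2 → match
3 → match
4 → match
5 → no match
6 → no match
7 → no match
8 → match
9 → no match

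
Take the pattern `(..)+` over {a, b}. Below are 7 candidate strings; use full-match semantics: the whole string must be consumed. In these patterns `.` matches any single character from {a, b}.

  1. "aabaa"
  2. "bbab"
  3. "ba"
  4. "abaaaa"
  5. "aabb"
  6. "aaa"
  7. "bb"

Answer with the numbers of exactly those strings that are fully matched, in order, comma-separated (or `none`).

1 → no match
2 → match
3 → match
4 → match
5 → match
6 → no match
7 → match

2, 3, 4, 5, 7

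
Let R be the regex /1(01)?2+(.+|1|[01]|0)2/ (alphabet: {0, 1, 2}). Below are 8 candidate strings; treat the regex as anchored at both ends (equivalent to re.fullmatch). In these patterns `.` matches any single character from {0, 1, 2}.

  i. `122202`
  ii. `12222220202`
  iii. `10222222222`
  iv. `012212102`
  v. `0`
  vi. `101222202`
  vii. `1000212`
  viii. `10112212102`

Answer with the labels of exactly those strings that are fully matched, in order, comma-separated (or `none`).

i, ii, vi

i → match
ii → match
iii → no match
iv → no match — must start with `1`
v → no match — must start with `1`
vi → match
vii → no match
viii → no match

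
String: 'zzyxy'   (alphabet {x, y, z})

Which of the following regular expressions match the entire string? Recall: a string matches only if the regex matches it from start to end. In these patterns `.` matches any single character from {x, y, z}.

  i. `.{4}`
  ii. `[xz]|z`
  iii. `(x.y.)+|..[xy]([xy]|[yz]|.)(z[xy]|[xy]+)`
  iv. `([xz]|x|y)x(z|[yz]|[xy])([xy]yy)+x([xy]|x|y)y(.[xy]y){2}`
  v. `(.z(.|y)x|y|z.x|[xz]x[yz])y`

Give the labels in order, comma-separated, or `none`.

iii, v

i → no match
ii → no match
iii → match
iv → no match
v → match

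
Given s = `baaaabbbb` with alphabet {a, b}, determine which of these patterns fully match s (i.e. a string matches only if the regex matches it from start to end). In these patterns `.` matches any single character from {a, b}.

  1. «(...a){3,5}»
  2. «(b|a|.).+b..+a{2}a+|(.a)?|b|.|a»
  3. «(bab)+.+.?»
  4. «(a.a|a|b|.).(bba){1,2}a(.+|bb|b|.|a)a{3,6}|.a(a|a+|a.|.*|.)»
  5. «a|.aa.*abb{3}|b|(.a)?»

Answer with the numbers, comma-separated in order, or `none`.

1 → no match — must end with `a`
2 → no match
3 → no match — must start with `bab`
4 → match
5 → match

4, 5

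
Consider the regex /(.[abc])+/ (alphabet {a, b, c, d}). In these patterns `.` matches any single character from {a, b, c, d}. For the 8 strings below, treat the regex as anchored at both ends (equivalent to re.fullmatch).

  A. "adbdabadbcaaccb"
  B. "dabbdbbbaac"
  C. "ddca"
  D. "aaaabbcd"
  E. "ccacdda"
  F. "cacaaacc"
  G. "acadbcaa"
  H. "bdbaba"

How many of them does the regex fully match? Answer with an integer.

A → no match
B. "dabbdbbbaac" → no match
C. "ddca" → no match
D. "aaaabbcd" → no match
E. "ccacdda" → no match
F. "cacaaacc" → match
G. "acadbcaa" → no match
H. "bdbaba" → no match
Total matched: 1

1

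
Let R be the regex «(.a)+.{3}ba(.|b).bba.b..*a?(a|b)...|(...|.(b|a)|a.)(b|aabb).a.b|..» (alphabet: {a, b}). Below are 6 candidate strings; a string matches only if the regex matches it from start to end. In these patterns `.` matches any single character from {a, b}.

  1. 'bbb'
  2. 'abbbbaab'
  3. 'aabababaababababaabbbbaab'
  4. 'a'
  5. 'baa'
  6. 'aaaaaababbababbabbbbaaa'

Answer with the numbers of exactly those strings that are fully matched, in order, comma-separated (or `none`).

2, 6

1 → no match
2 → match
3 → no match
4 → no match
5 → no match
6 → match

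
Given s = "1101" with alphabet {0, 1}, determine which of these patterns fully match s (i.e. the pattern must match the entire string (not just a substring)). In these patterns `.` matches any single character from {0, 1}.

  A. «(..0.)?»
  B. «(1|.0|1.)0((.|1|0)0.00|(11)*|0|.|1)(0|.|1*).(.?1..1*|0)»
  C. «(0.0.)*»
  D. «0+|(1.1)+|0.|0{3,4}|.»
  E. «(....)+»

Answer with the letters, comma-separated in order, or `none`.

A → match
B → no match
C → no match
D → no match
E → match

A, E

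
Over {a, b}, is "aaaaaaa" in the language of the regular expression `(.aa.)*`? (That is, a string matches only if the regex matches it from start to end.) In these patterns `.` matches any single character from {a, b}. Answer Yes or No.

No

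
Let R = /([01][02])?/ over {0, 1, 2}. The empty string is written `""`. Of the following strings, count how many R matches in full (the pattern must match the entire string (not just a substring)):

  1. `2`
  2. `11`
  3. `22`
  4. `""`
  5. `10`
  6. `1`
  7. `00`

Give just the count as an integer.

1 → no match
2 → no match
3 → no match
4 → match
5 → match
6 → no match
7 → match
Total matched: 3

3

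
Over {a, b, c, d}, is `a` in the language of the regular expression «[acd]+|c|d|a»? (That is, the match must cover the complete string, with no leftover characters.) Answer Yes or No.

Yes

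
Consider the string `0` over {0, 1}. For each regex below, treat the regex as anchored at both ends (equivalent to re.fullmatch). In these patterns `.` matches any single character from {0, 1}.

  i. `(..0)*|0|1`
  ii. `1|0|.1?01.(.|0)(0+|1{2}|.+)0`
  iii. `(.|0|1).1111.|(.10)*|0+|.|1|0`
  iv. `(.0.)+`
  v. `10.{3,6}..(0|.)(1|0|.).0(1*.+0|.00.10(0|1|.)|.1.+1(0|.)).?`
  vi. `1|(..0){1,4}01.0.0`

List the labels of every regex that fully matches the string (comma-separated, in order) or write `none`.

i, ii, iii

i → match
ii → match
iii → match
iv → no match
v → no match — must start with `10`
vi → no match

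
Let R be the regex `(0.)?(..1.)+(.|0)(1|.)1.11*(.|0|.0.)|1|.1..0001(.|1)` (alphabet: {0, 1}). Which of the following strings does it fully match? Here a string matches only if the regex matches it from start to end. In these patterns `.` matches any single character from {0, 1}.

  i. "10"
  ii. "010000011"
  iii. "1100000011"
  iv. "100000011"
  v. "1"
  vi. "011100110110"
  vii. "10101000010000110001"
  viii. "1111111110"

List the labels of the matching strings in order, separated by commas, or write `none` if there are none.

i → no match
ii → match
iii → no match
iv → no match
v → match
vi → no match
vii → no match
viii → match

ii, v, viii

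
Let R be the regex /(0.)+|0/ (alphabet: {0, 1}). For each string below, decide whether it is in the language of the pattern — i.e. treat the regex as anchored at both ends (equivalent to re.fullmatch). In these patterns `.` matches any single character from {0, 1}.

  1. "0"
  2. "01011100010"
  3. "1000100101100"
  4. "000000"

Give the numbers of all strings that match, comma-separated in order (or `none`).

1, 4

1 → match
2 → no match
3 → no match — must start with "0"
4 → match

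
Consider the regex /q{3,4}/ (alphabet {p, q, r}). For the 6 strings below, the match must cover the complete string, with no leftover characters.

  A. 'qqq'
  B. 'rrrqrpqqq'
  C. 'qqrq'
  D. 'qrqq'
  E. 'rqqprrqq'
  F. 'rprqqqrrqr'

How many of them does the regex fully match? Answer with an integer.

1

A → match
B → no match — must start with 'q'
C → no match
D → no match
E → no match — must start with 'q'
F → no match — must start with 'q'
Total matched: 1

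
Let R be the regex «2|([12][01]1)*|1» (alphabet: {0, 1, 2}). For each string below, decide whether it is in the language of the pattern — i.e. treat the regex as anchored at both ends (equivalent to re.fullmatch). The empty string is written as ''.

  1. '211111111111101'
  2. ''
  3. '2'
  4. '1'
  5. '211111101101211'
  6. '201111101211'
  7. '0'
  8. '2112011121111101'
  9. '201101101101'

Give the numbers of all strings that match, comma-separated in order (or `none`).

1, 2, 3, 4, 5, 6, 9

1 → match
2 → match
3 → match
4 → match
5 → match
6 → match
7 → no match
8 → no match
9 → match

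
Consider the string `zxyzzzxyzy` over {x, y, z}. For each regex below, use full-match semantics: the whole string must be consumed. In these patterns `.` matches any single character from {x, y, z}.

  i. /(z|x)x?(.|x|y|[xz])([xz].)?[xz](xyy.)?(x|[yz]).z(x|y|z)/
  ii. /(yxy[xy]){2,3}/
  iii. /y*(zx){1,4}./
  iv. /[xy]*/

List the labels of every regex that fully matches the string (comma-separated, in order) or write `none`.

i

i → match
ii → no match — must start with `yxy`
iii → no match
iv → no match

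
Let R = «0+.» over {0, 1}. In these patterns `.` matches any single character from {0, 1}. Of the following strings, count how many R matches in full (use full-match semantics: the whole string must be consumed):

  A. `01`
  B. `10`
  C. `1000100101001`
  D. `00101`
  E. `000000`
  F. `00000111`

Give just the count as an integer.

A → match
B → no match — must start with `0`
C → no match — must start with `0`
D → no match
E → match
F → no match
Total matched: 2

2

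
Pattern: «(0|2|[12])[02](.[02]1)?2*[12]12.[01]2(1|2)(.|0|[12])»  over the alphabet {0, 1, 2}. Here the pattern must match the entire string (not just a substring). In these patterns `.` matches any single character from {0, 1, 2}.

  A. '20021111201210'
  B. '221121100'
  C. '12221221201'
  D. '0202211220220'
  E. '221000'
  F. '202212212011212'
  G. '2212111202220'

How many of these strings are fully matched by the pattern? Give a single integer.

0

A → no match
B → no match
C → no match
D → no match
E → no match
F → no match
G → no match
Total matched: 0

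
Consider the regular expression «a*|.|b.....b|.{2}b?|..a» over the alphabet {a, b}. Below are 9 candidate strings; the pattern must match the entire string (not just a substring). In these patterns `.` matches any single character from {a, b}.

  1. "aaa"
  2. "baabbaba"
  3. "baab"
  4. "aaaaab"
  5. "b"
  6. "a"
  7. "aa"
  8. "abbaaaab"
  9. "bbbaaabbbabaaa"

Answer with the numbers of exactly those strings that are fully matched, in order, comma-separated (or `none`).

1 → match
2 → no match
3 → no match
4 → no match
5 → match
6 → match
7 → match
8 → no match
9 → no match

1, 5, 6, 7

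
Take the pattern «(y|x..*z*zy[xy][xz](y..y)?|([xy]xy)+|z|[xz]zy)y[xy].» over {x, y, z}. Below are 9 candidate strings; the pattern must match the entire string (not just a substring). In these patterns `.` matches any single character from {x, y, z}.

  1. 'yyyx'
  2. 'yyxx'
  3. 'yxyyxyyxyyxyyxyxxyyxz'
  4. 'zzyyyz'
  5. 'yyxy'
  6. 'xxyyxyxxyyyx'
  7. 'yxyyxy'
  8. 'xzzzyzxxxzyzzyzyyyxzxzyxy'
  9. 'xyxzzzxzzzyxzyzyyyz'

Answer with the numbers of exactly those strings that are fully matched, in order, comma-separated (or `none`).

1 → match
2 → match
3 → match
4 → match
5 → match
6 → match
7 → match
8 → no match
9 → no match

1, 2, 3, 4, 5, 6, 7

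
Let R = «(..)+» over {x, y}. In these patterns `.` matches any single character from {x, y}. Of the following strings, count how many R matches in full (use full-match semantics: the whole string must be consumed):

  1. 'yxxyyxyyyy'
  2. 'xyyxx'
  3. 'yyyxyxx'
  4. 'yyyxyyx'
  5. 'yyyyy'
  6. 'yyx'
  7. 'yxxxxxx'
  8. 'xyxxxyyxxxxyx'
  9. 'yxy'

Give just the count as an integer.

1 → match
2 → no match
3 → no match
4 → no match
5 → no match
6 → no match
7 → no match
8 → no match
9 → no match
Total matched: 1

1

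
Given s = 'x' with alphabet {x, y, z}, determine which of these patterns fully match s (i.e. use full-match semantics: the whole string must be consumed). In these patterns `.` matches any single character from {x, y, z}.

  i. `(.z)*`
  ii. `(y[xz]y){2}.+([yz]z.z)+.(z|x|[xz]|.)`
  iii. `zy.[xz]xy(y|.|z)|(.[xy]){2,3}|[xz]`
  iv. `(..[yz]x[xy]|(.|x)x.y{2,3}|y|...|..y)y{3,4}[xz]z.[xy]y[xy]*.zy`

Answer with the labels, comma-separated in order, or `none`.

iii

i → no match
ii → no match — must start with 'y'
iii → match
iv → no match — must end with 'zy'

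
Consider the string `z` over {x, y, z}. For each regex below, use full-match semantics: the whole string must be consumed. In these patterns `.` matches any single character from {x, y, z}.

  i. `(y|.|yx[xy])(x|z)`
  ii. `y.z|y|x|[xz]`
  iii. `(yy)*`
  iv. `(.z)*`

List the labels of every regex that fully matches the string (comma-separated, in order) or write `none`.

i → no match
ii → match
iii → no match
iv → no match

ii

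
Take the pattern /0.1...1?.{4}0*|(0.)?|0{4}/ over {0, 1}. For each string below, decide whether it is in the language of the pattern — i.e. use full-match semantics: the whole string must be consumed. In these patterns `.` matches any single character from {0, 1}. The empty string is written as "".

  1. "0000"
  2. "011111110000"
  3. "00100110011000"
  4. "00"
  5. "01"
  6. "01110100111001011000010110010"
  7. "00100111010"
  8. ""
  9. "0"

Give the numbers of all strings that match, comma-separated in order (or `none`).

1, 2, 3, 4, 5, 7, 8

1. "0000" → match
2. "011111110000" → match
3 → match
4. "00" → match
5. "01" → match
6 → no match
7. "00100111010" → match
8. "" → match
9. "0" → no match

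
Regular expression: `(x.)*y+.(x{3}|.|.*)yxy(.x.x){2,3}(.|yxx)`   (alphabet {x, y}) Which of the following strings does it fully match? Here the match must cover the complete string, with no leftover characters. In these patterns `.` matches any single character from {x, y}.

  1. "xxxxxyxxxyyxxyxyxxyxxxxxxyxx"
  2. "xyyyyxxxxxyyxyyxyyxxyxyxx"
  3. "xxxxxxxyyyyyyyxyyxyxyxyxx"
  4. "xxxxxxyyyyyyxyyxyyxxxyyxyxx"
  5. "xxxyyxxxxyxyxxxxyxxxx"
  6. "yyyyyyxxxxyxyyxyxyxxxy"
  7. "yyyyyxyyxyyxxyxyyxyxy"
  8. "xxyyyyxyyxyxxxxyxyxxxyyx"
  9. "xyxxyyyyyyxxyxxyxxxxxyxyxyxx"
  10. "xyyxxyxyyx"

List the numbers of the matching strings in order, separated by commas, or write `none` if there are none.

1 → no match
2 → no match
3 → match
4 → no match
5 → match
6 → match
7 → no match
8 → no match
9 → no match
10 → no match

3, 5, 6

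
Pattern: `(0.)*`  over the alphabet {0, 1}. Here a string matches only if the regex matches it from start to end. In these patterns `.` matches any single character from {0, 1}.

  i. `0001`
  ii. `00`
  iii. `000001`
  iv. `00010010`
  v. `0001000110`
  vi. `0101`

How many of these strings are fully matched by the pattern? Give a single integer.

4

i → match
ii → match
iii → match
iv → no match
v → no match
vi → match
Total matched: 4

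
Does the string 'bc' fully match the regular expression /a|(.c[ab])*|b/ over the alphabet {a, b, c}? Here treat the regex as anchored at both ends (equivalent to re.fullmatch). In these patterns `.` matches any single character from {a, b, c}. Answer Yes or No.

No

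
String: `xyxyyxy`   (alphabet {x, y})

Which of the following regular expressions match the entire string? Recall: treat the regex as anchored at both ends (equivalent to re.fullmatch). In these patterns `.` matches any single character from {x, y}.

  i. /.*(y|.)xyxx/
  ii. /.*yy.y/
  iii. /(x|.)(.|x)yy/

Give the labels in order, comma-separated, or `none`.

ii

i → no match — must end with `xyxx`
ii → match
iii → no match — must end with `yy`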